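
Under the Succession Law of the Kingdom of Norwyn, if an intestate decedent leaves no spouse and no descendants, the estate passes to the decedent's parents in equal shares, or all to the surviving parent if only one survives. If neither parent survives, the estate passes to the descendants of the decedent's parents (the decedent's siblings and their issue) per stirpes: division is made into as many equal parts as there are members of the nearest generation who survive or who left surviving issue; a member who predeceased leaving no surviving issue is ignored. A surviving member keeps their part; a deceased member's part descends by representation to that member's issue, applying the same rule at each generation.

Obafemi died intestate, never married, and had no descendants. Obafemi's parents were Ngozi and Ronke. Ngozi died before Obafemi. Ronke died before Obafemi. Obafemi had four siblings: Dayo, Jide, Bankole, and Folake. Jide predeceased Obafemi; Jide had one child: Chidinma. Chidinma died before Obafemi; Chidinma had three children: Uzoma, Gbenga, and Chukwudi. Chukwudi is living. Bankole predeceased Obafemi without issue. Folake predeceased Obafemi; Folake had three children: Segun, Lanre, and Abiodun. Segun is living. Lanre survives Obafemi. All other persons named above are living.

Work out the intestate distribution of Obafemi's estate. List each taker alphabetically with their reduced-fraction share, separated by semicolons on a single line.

Neither parent survives and there are no descendants, so the estate passes to Obafemi's siblings and their issue per stirpes.
Bankole left no surviving issue, so that branch lapses and is disregarded.
The estate is divided into 3 equal shares of 1/3 among Dayo, Jide, Folake.
Dayo is living and takes 1/3.
Jide predeceased; the 1/3 allotted to Jide's branch passes to Jide's issue by representation.
Chidinma's line is the sole branch at this level, so the full 1/3 passes to Chidinma's issue by representation.
The 1/3 is divided into 3 equal shares of 1/9 among Uzoma, Gbenga, Chukwudi.
Uzoma is living and takes 1/9.
Gbenga is living and takes 1/9.
Chukwudi is living and takes 1/9.
Folake predeceased; the 1/3 allotted to Folake's branch passes to Folake's issue by representation.
The 1/3 is divided into 3 equal shares of 1/9 among Segun, Lanre, Abiodun.
Segun is living and takes 1/9.
Lanre is living and takes 1/9.
Abiodun is living and takes 1/9.

Abiodun 1/9; Chukwudi 1/9; Dayo 1/3; Gbenga 1/9; Lanre 1/9; Segun 1/9; Uzoma 1/9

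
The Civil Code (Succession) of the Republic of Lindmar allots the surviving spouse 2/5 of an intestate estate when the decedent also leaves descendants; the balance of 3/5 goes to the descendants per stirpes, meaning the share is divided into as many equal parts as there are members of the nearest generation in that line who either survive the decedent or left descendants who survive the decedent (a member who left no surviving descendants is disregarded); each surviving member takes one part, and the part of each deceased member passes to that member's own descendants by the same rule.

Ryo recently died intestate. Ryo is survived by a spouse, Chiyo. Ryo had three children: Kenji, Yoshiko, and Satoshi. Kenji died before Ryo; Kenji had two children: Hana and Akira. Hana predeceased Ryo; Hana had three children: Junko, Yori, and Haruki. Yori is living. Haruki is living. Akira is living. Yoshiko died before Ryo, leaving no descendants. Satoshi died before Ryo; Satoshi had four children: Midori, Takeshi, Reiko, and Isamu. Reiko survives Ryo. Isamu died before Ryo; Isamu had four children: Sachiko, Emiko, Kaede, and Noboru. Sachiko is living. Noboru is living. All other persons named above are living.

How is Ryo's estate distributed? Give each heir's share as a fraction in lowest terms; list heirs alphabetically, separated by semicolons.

Chiyo, as surviving spouse, takes 2/5.
The remaining 3/5 passes to Ryo's descendants per stirpes.
Yoshiko left no surviving issue, so that branch lapses and is disregarded.
The 3/5 is divided into 2 equal shares of 3/10 among Kenji, Satoshi.
Kenji predeceased; the 3/10 allotted to Kenji's branch passes to Kenji's issue by representation.
The 3/10 is divided into 2 equal shares of 3/20 among Hana, Akira.
Hana predeceased; the 3/20 allotted to Hana's branch passes to Hana's issue by representation.
The 3/20 is divided into 3 equal shares of 1/20 among Junko, Yori, Haruki.
Junko is living and takes 1/20.
Yori is living and takes 1/20.
Haruki is living and takes 1/20.
Akira is living and takes 3/20.
Satoshi predeceased; the 3/10 allotted to Satoshi's branch passes to Satoshi's issue by representation.
The 3/10 is divided into 4 equal shares of 3/40 among Midori, Takeshi, Reiko, Isamu.
Midori is living and takes 3/40.
Takeshi is living and takes 3/40.
Reiko is living and takes 3/40.
Isamu predeceased; the 3/40 allotted to Isamu's branch passes to Isamu's issue by representation.
The 3/40 is divided into 4 equal shares of 3/160 among Sachiko, Emiko, Kaede, Noboru.
Sachiko is living and takes 3/160.
Emiko is living and takes 3/160.
Kaede is living and takes 3/160.
Noboru is living and takes 3/160.

Akira 3/20; Chiyo 2/5; Emiko 3/160; Haruki 1/20; Junko 1/20; Kaede 3/160; Midori 3/40; Noboru 3/160; Reiko 3/40; Sachiko 3/160; Takeshi 3/40; Yori 1/20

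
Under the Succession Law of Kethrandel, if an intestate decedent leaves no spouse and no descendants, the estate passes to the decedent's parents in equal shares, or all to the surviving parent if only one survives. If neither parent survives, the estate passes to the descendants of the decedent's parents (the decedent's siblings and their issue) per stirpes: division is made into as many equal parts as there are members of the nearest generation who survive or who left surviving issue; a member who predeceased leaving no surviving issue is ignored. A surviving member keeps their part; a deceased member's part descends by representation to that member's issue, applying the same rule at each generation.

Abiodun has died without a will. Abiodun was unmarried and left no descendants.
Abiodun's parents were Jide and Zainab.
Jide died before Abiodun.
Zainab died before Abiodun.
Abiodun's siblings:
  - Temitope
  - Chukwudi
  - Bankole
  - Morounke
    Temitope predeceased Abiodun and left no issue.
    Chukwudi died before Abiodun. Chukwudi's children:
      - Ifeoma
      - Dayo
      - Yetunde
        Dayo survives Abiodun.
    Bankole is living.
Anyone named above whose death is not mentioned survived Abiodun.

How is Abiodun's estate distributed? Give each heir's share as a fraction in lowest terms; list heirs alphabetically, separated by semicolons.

Bankole 1/3; Dayo 1/9; Ifeoma 1/9; Morounke 1/3; Yetunde 1/9

Neither parent survives and there are no descendants, so the estate passes to Abiodun's siblings and their issue per stirpes.
Temitope left no surviving issue, so that branch lapses and is disregarded.
The estate is divided into 3 equal shares of 1/3 among Chukwudi, Bankole, Morounke.
Chukwudi predeceased; the 1/3 allotted to Chukwudi's branch passes to Chukwudi's issue by representation.
The 1/3 is divided into 3 equal shares of 1/9 among Ifeoma, Dayo, Yetunde.
Ifeoma is living and takes 1/9.
Dayo is living and takes 1/9.
Yetunde is living and takes 1/9.
Bankole is living and takes 1/3.
Morounke is living and takes 1/3.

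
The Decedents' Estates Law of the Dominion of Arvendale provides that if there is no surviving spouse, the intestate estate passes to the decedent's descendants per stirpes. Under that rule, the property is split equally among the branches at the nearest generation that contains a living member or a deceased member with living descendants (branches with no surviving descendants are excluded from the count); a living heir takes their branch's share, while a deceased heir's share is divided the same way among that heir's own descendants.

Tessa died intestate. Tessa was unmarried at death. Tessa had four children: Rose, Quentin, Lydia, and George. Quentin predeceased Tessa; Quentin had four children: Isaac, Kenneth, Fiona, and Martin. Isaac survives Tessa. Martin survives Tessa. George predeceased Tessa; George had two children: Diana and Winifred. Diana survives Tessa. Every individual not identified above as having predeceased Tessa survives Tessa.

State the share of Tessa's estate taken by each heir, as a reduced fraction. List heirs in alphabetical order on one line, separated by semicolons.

There is no surviving spouse, so the entire estate passes to Tessa's descendants per stirpes.
The estate is divided into 4 equal shares of 1/4 among Rose, Quentin, Lydia, George.
Rose is living and takes 1/4.
Quentin predeceased; the 1/4 allotted to Quentin's branch passes to Quentin's issue by representation.
The 1/4 is divided into 4 equal shares of 1/16 among Isaac, Kenneth, Fiona, Martin.
Isaac is living and takes 1/16.
Kenneth is living and takes 1/16.
Fiona is living and takes 1/16.
Martin is living and takes 1/16.
Lydia is living and takes 1/4.
George predeceased; the 1/4 allotted to George's branch passes to George's issue by representation.
The 1/4 is divided into 2 equal shares of 1/8 among Diana, Winifred.
Diana is living and takes 1/8.
Winifred is living and takes 1/8.

Diana 1/8; Fiona 1/16; Isaac 1/16; Kenneth 1/16; Lydia 1/4; Martin 1/16; Rose 1/4; Winifred 1/8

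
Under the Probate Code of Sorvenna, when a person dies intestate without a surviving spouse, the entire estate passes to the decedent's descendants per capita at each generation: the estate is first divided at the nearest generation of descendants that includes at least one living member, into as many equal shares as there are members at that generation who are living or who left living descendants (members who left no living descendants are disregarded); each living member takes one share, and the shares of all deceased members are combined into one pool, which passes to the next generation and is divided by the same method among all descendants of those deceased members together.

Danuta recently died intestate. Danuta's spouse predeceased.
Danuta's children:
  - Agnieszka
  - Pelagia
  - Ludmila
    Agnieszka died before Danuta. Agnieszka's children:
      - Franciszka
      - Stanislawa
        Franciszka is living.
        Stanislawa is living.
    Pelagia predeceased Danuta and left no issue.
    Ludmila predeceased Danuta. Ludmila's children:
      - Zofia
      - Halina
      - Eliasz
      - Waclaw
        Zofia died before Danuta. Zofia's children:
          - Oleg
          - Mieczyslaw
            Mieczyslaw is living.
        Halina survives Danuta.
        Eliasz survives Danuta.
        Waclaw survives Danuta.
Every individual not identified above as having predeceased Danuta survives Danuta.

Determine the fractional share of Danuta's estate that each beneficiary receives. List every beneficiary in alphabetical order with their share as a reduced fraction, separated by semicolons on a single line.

There is no surviving spouse, so the entire estate passes to Danuta's descendants per capita at each generation.
No one at generation 1 (Agnieszka, Ludmila) is living; moving to the next generation.
At generation 2 (Franciszka, Stanislawa, Zofia, Halina, Eliasz, Waclaw) there are 6 shares of (1)/6 = 1/6 each.
Living: Franciszka, Stanislawa, Halina, Eliasz, and Waclaw — each takes 1/6.
Deceased: Zofia. That 1/6 share is carried to generation 3.
At generation 3 (Oleg, Mieczyslaw) there are 2 shares of (1/6)/2 = 1/12 each.
Living: Oleg and Mieczyslaw — each takes 1/12.

Eliasz 1/6; Franciszka 1/6; Halina 1/6; Mieczyslaw 1/12; Oleg 1/12; Stanislawa 1/6; Waclaw 1/6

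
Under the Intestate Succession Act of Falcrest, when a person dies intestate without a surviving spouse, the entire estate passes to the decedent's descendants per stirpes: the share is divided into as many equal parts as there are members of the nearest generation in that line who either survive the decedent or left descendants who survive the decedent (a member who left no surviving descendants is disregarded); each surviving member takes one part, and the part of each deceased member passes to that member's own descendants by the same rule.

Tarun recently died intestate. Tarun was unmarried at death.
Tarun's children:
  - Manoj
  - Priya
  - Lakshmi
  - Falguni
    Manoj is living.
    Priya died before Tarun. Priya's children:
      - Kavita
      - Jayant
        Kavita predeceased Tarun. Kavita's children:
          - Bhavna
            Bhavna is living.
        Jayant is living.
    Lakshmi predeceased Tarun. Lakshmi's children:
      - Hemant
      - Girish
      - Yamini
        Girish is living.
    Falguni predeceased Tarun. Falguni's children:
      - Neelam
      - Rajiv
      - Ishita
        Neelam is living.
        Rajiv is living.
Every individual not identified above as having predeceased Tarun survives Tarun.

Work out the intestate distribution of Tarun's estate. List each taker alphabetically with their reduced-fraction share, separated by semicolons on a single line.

Bhavna 1/8; Girish 1/12; Hemant 1/12; Ishita 1/12; Jayant 1/8; Manoj 1/4; Neelam 1/12; Rajiv 1/12; Yamini 1/12

There is no surviving spouse, so the entire estate passes to Tarun's descendants per stirpes.
The estate is divided into 4 equal shares of 1/4 among Manoj, Priya, Lakshmi, Falguni.
Manoj is living and takes 1/4.
Priya predeceased; the 1/4 allotted to Priya's branch passes to Priya's issue by representation.
The 1/4 is divided into 2 equal shares of 1/8 among Kavita, Jayant.
Kavita predeceased; the 1/8 allotted to Kavita's branch passes to Kavita's issue by representation.
Bhavna is the sole taker at this level and receives the full 1/8.
Jayant is living and takes 1/8.
Lakshmi predeceased; the 1/4 allotted to Lakshmi's branch passes to Lakshmi's issue by representation.
The 1/4 is divided into 3 equal shares of 1/12 among Hemant, Girish, Yamini.
Hemant is living and takes 1/12.
Girish is living and takes 1/12.
Yamini is living and takes 1/12.
Falguni predeceased; the 1/4 allotted to Falguni's branch passes to Falguni's issue by representation.
The 1/4 is divided into 3 equal shares of 1/12 among Neelam, Rajiv, Ishita.
Neelam is living and takes 1/12.
Rajiv is living and takes 1/12.
Ishita is living and takes 1/12.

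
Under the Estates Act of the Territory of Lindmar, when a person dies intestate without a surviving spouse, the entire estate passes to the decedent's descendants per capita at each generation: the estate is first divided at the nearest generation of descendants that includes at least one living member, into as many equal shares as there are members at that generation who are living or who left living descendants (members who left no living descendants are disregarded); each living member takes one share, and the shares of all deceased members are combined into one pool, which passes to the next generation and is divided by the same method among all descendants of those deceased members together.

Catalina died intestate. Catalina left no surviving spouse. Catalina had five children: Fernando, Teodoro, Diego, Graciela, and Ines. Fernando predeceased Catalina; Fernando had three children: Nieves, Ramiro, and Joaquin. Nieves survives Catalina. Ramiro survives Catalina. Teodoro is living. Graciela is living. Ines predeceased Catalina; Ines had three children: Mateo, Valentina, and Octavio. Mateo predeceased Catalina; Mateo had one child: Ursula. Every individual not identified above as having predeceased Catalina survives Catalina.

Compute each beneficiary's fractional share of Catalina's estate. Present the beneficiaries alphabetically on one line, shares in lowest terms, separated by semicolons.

There is no surviving spouse, so the entire estate passes to Catalina's descendants per capita at each generation.
At generation 1 (Fernando, Teodoro, Diego, Graciela, Ines) there are 5 shares of (1)/5 = 1/5 each.
Living: Teodoro, Diego, and Graciela — each takes 1/5.
Deceased: Fernando and Ines. Their combined 2/5 is pooled and carried to generation 2.
At generation 2 (Nieves, Ramiro, Joaquin, Mateo, Valentina, Octavio) there are 6 shares of (2/5)/6 = 1/15 each.
Living: Nieves, Ramiro, Joaquin, Valentina, and Octavio — each takes 1/15.
Deceased: Mateo. That 1/15 share is carried to generation 3.
At generation 3 (Ursula) there are 1 shares of (1/15)/1 = 1/15 each.
Living: Ursula — each takes 1/15.

Diego 1/5; Graciela 1/5; Joaquin 1/15; Nieves 1/15; Octavio 1/15; Ramiro 1/15; Teodoro 1/5; Ursula 1/15; Valentina 1/15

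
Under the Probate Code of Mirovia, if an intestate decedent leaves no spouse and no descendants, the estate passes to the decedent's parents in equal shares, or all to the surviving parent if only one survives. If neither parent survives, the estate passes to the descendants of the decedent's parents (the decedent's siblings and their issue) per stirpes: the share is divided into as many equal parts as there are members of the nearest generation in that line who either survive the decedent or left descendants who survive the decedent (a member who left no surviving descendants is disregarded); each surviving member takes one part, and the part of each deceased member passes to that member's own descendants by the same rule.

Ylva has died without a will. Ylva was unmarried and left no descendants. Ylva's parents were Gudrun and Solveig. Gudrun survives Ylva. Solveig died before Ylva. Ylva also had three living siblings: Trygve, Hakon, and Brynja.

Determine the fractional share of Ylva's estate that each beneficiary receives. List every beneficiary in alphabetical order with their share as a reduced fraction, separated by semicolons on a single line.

Only one parent, Gudrun, survives, so Gudrun takes the entire estate. The siblings take nothing because a surviving parent has priority.

Gudrun 1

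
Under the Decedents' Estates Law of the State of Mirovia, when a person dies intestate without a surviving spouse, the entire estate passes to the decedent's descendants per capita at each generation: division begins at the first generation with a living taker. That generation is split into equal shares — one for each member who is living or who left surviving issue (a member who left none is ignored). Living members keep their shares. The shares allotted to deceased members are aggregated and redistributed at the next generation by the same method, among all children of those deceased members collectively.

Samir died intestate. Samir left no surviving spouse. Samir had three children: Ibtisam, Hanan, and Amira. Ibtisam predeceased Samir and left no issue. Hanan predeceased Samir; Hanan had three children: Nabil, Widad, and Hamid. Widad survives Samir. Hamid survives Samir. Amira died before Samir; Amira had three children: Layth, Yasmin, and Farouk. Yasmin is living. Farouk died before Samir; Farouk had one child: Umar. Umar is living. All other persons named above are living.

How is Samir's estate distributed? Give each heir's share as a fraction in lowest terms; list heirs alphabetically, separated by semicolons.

There is no surviving spouse, so the entire estate passes to Samir's descendants per capita at each generation.
No one at generation 1 (Hanan, Amira) is living; moving to the next generation.
At generation 2 (Nabil, Widad, Hamid, Layth, Yasmin, Farouk) there are 6 shares of (1)/6 = 1/6 each.
Living: Nabil, Widad, Hamid, Layth, and Yasmin — each takes 1/6.
Deceased: Farouk. That 1/6 share is carried to generation 3.
At generation 3 (Umar) there are 1 shares of (1/6)/1 = 1/6 each.
Living: Umar — each takes 1/6.

Hamid 1/6; Layth 1/6; Nabil 1/6; Umar 1/6; Widad 1/6; Yasmin 1/6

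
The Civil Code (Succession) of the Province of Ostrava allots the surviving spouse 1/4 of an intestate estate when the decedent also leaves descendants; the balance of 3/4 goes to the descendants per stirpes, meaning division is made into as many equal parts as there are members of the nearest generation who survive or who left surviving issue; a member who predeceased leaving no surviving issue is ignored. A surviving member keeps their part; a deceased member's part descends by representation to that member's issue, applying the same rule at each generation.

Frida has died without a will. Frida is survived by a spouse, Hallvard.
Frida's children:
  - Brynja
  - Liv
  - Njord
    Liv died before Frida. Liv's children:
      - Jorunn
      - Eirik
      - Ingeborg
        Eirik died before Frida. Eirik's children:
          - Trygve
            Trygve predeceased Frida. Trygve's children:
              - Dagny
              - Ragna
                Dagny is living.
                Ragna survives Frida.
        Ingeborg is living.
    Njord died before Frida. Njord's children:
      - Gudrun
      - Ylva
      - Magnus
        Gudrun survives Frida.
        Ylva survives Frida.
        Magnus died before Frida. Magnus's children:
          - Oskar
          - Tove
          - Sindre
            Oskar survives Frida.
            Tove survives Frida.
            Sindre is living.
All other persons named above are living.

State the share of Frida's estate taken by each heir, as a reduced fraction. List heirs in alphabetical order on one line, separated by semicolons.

Brynja 1/4; Dagny 1/24; Gudrun 1/12; Hallvard 1/4; Ingeborg 1/12; Jorunn 1/12; Oskar 1/36; Ragna 1/24; Sindre 1/36; Tove 1/36; Ylva 1/12

Hallvard, as surviving spouse, takes 1/4.
The remaining 3/4 passes to Frida's descendants per stirpes.
The 3/4 is divided into 3 equal shares of 1/4 among Brynja, Liv, Njord.
Brynja is living and takes 1/4.
Liv predeceased; the 1/4 allotted to Liv's branch passes to Liv's issue by representation.
The 1/4 is divided into 3 equal shares of 1/12 among Jorunn, Eirik, Ingeborg.
Jorunn is living and takes 1/12.
Eirik predeceased; the 1/12 allotted to Eirik's branch passes to Eirik's issue by representation.
Trygve's line is the sole branch at this level, so the full 1/12 passes to Trygve's issue by representation.
The 1/12 is divided into 2 equal shares of 1/24 among Dagny, Ragna.
Dagny is living and takes 1/24.
Ragna is living and takes 1/24.
Ingeborg is living and takes 1/12.
Njord predeceased; the 1/4 allotted to Njord's branch passes to Njord's issue by representation.
The 1/4 is divided into 3 equal shares of 1/12 among Gudrun, Ylva, Magnus.
Gudrun is living and takes 1/12.
Ylva is living and takes 1/12.
Magnus predeceased; the 1/12 allotted to Magnus's branch passes to Magnus's issue by representation.
The 1/12 is divided into 3 equal shares of 1/36 among Oskar, Tove, Sindre.
Oskar is living and takes 1/36.
Tove is living and takes 1/36.
Sindre is living and takes 1/36.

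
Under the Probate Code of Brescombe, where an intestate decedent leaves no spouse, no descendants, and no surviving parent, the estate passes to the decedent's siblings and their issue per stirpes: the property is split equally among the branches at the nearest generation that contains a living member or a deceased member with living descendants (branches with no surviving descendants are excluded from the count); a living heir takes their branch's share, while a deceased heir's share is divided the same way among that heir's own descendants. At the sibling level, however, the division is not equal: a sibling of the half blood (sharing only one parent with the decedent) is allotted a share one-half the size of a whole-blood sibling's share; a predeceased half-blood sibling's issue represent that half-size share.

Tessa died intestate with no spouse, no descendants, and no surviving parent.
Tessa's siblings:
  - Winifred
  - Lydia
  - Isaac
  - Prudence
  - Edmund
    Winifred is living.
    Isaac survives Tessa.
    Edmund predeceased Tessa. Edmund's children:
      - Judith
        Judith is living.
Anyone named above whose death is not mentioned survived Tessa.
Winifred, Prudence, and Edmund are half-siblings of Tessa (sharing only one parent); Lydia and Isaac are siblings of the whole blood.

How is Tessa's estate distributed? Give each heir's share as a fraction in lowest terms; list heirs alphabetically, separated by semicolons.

No spouse, descendants, or parent survives, so the estate passes to Tessa's siblings per stirpes.
Half-blood siblings count for one-half the weight of whole-blood siblings at the initial division.
Dividing 1 in proportion to weights (total weight 7/2): Winifred (weight 1/2) → 1/7; Lydia (weight 1) → 2/7; Isaac (weight 1) → 2/7; Prudence (weight 1/2) → 1/7; Edmund (weight 1/2) → 1/7.
Winifred is living and takes 1/7.
Lydia is living and takes 2/7.
Isaac is living and takes 2/7.
Prudence is living and takes 1/7.
Edmund predeceased; the 1/7 allotted to Edmund's branch passes to Edmund's issue by representation.
Judith is the sole taker at this level and receives the full 1/7.

Isaac 2/7; Judith 1/7; Lydia 2/7; Prudence 1/7; Winifred 1/7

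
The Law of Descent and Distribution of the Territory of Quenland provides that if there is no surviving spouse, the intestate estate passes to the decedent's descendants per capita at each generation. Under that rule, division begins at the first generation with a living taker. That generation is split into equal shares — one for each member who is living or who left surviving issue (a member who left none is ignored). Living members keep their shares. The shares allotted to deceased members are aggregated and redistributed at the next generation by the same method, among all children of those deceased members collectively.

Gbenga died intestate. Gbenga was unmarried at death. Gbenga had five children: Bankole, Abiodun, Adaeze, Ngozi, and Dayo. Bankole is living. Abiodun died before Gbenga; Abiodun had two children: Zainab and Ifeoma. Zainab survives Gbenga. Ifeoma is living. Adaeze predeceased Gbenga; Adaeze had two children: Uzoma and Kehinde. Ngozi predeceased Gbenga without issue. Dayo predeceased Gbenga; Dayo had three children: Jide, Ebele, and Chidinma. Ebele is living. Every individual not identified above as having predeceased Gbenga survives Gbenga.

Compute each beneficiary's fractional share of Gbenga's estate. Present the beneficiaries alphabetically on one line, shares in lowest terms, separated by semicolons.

There is no surviving spouse, so the entire estate passes to Gbenga's descendants per capita at each generation.
At generation 1 (Bankole, Abiodun, Adaeze, Dayo) there are 4 shares of (1)/4 = 1/4 each.
Living: Bankole — each takes 1/4.
Deceased: Abiodun, Adaeze, and Dayo. Their combined 3/4 is pooled and carried to generation 2.
At generation 2 (Zainab, Ifeoma, Uzoma, Kehinde, Jide, Ebele, Chidinma) there are 7 shares of (3/4)/7 = 3/28 each.
Living: Zainab, Ifeoma, Uzoma, Kehinde, Jide, Ebele, and Chidinma — each takes 3/28.

Bankole 1/4; Chidinma 3/28; Ebele 3/28; Ifeoma 3/28; Jide 3/28; Kehinde 3/28; Uzoma 3/28; Zainab 3/28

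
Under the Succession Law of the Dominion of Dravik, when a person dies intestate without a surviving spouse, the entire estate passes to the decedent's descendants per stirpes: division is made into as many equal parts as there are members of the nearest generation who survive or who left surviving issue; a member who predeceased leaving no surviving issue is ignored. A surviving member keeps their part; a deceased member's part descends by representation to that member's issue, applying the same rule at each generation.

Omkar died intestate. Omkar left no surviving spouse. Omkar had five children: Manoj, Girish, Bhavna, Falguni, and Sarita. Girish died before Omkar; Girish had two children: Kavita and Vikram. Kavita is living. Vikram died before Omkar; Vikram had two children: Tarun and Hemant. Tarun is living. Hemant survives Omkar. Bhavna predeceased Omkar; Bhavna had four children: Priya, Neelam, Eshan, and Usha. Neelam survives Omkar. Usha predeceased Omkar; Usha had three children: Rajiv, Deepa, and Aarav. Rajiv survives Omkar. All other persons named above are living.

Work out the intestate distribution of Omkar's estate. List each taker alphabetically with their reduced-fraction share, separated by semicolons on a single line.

Aarav 1/60; Deepa 1/60; Eshan 1/20; Falguni 1/5; Hemant 1/20; Kavita 1/10; Manoj 1/5; Neelam 1/20; Priya 1/20; Rajiv 1/60; Sarita 1/5; Tarun 1/20

There is no surviving spouse, so the entire estate passes to Omkar's descendants per stirpes.
The estate is divided into 5 equal shares of 1/5 among Manoj, Girish, Bhavna, Falguni, Sarita.
Manoj is living and takes 1/5.
Girish predeceased; the 1/5 allotted to Girish's branch passes to Girish's issue by representation.
The 1/5 is divided into 2 equal shares of 1/10 among Kavita, Vikram.
Kavita is living and takes 1/10.
Vikram predeceased; the 1/10 allotted to Vikram's branch passes to Vikram's issue by representation.
The 1/10 is divided into 2 equal shares of 1/20 among Tarun, Hemant.
Tarun is living and takes 1/20.
Hemant is living and takes 1/20.
Bhavna predeceased; the 1/5 allotted to Bhavna's branch passes to Bhavna's issue by representation.
The 1/5 is divided into 4 equal shares of 1/20 among Priya, Neelam, Eshan, Usha.
Priya is living and takes 1/20.
Neelam is living and takes 1/20.
Eshan is living and takes 1/20.
Usha predeceased; the 1/20 allotted to Usha's branch passes to Usha's issue by representation.
The 1/20 is divided into 3 equal shares of 1/60 among Rajiv, Deepa, Aarav.
Rajiv is living and takes 1/60.
Deepa is living and takes 1/60.
Aarav is living and takes 1/60.
Falguni is living and takes 1/5.
Sarita is living and takes 1/5.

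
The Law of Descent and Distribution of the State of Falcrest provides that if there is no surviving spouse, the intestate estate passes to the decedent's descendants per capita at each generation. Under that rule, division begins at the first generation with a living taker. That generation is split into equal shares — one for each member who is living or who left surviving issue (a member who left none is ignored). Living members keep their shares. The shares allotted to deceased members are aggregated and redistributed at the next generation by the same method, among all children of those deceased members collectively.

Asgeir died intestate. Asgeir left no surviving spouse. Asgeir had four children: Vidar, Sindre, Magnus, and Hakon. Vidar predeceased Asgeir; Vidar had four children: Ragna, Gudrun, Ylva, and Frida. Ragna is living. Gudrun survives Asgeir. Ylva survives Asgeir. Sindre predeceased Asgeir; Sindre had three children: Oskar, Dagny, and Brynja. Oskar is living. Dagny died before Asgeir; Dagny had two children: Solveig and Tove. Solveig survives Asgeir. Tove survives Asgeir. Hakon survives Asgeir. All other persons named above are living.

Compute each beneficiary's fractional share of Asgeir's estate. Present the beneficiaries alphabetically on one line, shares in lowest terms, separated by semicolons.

Brynja 1/14; Frida 1/14; Gudrun 1/14; Hakon 1/4; Magnus 1/4; Oskar 1/14; Ragna 1/14; Solveig 1/28; Tove 1/28; Ylva 1/14

There is no surviving spouse, so the entire estate passes to Asgeir's descendants per capita at each generation.
At generation 1 (Vidar, Sindre, Magnus, Hakon) there are 4 shares of (1)/4 = 1/4 each.
Living: Magnus and Hakon — each takes 1/4.
Deceased: Vidar and Sindre. Their combined 1/2 is pooled and carried to generation 2.
At generation 2 (Ragna, Gudrun, Ylva, Frida, Oskar, Dagny, Brynja) there are 7 shares of (1/2)/7 = 1/14 each.
Living: Ragna, Gudrun, Ylva, Frida, Oskar, and Brynja — each takes 1/14.
Deceased: Dagny. That 1/14 share is carried to generation 3.
At generation 3 (Solveig, Tove) there are 2 shares of (1/14)/2 = 1/28 each.
Living: Solveig and Tove — each takes 1/28.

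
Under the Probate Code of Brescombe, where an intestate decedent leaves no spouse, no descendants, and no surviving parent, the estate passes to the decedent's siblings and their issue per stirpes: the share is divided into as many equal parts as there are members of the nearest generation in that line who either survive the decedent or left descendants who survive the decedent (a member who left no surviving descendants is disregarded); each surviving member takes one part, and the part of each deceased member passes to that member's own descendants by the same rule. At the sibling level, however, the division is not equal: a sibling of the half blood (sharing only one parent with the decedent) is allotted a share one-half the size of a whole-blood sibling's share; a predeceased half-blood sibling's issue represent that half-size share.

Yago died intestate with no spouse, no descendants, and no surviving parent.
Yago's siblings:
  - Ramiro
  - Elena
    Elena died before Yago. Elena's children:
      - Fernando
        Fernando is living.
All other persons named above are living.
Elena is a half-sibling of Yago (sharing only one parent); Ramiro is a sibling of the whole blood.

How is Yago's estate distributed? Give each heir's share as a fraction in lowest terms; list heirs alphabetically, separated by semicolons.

No spouse, descendants, or parent survives, so the estate passes to Yago's siblings per stirpes.
Half-blood siblings count for one-half the weight of whole-blood siblings at the initial division.
Dividing 1 in proportion to weights (total weight 3/2): Ramiro (weight 1) → 2/3; Elena (weight 1/2) → 1/3.
Ramiro is living and takes 2/3.
Elena predeceased; the 1/3 allotted to Elena's branch passes to Elena's issue by representation.
Fernando is the sole taker at this level and receives the full 1/3.

Fernando 1/3; Ramiro 2/3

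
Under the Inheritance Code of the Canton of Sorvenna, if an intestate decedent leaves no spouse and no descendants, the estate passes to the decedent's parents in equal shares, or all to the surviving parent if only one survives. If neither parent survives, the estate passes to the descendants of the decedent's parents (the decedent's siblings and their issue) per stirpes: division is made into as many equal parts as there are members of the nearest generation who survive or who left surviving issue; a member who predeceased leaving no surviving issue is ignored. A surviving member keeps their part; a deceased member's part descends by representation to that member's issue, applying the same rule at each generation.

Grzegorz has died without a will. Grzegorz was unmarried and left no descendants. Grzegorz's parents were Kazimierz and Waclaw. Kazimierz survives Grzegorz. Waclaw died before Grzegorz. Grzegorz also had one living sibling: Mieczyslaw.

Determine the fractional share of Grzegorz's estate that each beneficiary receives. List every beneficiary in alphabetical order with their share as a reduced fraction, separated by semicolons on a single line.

Only one parent, Kazimierz, survives, so Kazimierz takes the entire estate. The siblings take nothing because a surviving parent has priority.

Kazimierz 1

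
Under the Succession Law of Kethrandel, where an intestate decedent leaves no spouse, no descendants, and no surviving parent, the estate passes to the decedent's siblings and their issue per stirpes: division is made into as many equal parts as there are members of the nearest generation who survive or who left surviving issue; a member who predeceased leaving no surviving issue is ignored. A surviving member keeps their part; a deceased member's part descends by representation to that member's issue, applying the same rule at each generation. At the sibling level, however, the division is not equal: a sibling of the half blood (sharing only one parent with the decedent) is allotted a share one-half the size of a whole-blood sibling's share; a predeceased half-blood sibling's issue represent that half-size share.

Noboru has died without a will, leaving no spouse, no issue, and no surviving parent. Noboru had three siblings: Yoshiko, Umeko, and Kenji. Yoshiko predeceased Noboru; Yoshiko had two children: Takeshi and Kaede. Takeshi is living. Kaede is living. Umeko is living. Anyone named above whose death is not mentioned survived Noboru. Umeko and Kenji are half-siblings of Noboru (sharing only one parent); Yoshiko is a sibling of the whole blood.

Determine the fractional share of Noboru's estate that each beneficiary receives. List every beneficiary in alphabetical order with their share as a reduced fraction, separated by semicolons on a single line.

Kaede 1/4; Kenji 1/4; Takeshi 1/4; Umeko 1/4

No spouse, descendants, or parent survives, so the estate passes to Noboru's siblings per stirpes.
Half-blood siblings count for one-half the weight of whole-blood siblings at the initial division.
Dividing 1 in proportion to weights (total weight 2): Yoshiko (weight 1) → 1/2; Umeko (weight 1/2) → 1/4; Kenji (weight 1/2) → 1/4.
Yoshiko predeceased; the 1/2 allotted to Yoshiko's branch passes to Yoshiko's issue by representation.
The 1/2 is divided into 2 equal shares of 1/4 among Takeshi, Kaede.
Takeshi is living and takes 1/4.
Kaede is living and takes 1/4.
Umeko is living and takes 1/4.
Kenji is living and takes 1/4.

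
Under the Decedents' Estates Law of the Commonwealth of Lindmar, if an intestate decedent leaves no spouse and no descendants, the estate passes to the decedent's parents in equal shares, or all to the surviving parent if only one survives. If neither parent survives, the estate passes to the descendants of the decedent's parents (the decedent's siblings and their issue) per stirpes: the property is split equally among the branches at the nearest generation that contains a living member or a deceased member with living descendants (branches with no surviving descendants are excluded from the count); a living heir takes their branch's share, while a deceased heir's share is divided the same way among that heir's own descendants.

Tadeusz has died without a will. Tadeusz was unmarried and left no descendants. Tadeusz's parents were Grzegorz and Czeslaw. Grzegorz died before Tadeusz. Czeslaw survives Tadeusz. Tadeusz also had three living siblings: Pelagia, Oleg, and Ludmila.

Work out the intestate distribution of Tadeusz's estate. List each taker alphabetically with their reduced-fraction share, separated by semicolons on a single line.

Only one parent, Czeslaw, survives, so Czeslaw takes the entire estate. The siblings take nothing because a surviving parent has priority.

Czeslaw 1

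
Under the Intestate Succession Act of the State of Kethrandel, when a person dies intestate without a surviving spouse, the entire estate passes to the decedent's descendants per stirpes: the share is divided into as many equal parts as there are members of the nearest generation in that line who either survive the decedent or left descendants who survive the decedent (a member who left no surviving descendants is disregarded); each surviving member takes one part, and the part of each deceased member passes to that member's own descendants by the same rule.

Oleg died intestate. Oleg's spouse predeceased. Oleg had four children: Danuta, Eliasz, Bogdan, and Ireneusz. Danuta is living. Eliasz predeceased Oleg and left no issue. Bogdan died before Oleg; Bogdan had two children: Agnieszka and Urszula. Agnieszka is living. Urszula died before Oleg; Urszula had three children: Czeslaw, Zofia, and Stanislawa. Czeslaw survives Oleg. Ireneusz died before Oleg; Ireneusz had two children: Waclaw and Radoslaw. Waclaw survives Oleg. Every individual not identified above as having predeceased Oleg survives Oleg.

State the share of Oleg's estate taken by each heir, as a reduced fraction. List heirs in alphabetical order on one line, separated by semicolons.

Agnieszka 1/6; Czeslaw 1/18; Danuta 1/3; Radoslaw 1/6; Stanislawa 1/18; Waclaw 1/6; Zofia 1/18

There is no surviving spouse, so the entire estate passes to Oleg's descendants per stirpes.
Eliasz left no surviving issue, so that branch lapses and is disregarded.
The estate is divided into 3 equal shares of 1/3 among Danuta, Bogdan, Ireneusz.
Danuta is living and takes 1/3.
Bogdan predeceased; the 1/3 allotted to Bogdan's branch passes to Bogdan's issue by representation.
The 1/3 is divided into 2 equal shares of 1/6 among Agnieszka, Urszula.
Agnieszka is living and takes 1/6.
Urszula predeceased; the 1/6 allotted to Urszula's branch passes to Urszula's issue by representation.
The 1/6 is divided into 3 equal shares of 1/18 among Czeslaw, Zofia, Stanislawa.
Czeslaw is living and takes 1/18.
Zofia is living and takes 1/18.
Stanislawa is living and takes 1/18.
Ireneusz predeceased; the 1/3 allotted to Ireneusz's branch passes to Ireneusz's issue by representation.
The 1/3 is divided into 2 equal shares of 1/6 among Waclaw, Radoslaw.
Waclaw is living and takes 1/6.
Radoslaw is living and takes 1/6.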